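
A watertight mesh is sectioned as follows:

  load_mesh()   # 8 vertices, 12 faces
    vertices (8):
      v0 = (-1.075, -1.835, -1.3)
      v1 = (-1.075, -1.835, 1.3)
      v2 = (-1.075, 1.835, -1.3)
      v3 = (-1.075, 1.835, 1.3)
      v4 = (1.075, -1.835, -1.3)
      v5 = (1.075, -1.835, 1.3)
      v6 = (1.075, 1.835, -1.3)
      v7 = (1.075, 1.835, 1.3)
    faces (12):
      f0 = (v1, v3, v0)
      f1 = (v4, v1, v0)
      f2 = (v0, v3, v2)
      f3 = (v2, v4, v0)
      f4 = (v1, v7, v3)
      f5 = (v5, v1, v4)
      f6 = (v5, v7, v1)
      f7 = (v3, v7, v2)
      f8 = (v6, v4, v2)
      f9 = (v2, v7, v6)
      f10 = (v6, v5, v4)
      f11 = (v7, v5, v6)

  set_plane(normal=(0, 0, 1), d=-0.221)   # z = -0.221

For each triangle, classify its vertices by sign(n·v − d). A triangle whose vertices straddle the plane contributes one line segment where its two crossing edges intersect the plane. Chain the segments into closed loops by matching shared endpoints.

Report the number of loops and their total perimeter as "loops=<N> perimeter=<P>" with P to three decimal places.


loops=1 perimeter=11.640

Straddling triangles (8 of 12):
  (v1,v3,v0) [++-] → (-1.075, -0.31195, -0.221)–(-1.075, -1.835, -0.221)  len=1.5230
  (v4,v1,v0) [-+-] → (0.18275, -1.835, -0.221)–(-1.075, -1.835, -0.221)  len=1.2578
  (v0,v3,v2) [-+-] → (-1.075, -0.31195, -0.221)–(-1.075, 1.835, -0.221)  len=2.1470
  (v5,v1,v4) [++-] → (0.18275, -1.835, -0.221)–(1.075, -1.835, -0.221)  len=0.8922
  (v3,v7,v2) [++-] → (-0.18275, 1.835, -0.221)–(-1.075, 1.835, -0.221)  len=0.8922
  (v2,v7,v6) [-+-] → (-0.18275, 1.835, -0.221)–(1.075, 1.835, -0.221)  len=1.2578
  (v6,v5,v4) [-+-] → (1.075, 0.31195, -0.221)–(1.075, -1.835, -0.221)  len=2.1470
  (v7,v5,v6) [++-] → (1.075, 0.31195, -0.221)–(1.075, 1.835, -0.221)  len=1.5230

Chained into 1 loop(s):
  loop 1: 8 segments, perimeter = 11.6400
Total perimeter = 11.640


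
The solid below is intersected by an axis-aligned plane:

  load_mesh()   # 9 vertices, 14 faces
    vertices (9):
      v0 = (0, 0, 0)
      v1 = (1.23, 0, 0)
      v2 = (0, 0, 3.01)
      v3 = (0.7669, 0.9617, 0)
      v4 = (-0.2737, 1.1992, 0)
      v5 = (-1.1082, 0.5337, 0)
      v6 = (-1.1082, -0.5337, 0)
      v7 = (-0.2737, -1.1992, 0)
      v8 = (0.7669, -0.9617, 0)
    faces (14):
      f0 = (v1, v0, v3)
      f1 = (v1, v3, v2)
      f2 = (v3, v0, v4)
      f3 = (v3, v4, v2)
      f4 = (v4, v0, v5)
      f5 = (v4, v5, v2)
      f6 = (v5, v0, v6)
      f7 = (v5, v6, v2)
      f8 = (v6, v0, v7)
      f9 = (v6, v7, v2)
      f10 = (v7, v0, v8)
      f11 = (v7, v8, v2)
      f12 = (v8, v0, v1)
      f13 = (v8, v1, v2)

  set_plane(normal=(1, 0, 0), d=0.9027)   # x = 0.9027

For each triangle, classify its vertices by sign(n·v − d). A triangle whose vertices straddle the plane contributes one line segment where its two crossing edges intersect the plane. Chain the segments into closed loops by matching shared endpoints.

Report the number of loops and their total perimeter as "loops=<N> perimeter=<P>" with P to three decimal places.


loops=1 perimeter=3.460

Straddling triangles (4 of 14):
  (v1,v0,v3) [+--] → (0.9027, 0, 0)–(0.9027, 0.67969, 0)  len=0.6797
  (v1,v3,v2) [+--] → (0.9027, 0.67969, 0)–(0.9027, 0, 0.800954)  len=1.0505
  (v8,v0,v1) [--+] → (0.9027, 0, 0)–(0.9027, -0.67969, 0)  len=0.6797
  (v8,v1,v2) [-+-] → (0.9027, -0.67969, 0)–(0.9027, 0, 0.800954)  len=1.0505

Chained into 1 loop(s):
  loop 1: 4 segments, perimeter = 3.4603
Total perimeter = 3.460


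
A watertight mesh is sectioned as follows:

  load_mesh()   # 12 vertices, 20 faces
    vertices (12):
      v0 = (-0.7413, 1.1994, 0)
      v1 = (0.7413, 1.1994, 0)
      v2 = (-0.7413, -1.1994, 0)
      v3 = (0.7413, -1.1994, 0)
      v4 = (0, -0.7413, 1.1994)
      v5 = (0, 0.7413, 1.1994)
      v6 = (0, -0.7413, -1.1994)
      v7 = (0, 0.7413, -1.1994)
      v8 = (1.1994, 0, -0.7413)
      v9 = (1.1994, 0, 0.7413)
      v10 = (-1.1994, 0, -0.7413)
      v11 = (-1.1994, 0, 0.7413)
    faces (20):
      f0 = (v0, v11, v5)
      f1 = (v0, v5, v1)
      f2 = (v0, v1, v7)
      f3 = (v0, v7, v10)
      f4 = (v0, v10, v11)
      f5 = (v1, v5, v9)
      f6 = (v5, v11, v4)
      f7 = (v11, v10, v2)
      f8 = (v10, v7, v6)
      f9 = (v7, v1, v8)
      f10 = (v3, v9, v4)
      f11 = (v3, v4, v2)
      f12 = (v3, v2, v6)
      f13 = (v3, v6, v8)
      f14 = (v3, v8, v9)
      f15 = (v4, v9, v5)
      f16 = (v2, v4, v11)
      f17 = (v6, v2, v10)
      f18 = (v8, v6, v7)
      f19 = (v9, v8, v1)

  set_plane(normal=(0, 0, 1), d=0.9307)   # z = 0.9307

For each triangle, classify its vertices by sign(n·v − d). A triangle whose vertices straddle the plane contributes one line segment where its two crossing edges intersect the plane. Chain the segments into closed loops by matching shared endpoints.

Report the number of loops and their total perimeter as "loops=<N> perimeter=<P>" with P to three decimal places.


Straddling triangles (8 of 20):
  (v0,v11,v5) [--+] → (-0.703512, 0.306488, 0.9307)–(-0.166072, 0.843928, 0.9307)  len=0.7601
  (v0,v5,v1) [-+-] → (-0.166072, 0.843928, 0.9307)–(0.166072, 0.843928, 0.9307)  len=0.3321
  (v1,v5,v9) [-+-] → (0.166072, 0.843928, 0.9307)–(0.703512, 0.306488, 0.9307)  len=0.7601
  (v5,v11,v4) [+-+] → (-0.703512, 0.306488, 0.9307)–(-0.703512, -0.306488, 0.9307)  len=0.6130
  (v3,v9,v4) [--+] → (0.703512, -0.306488, 0.9307)–(0.166072, -0.843928, 0.9307)  len=0.7601
  (v3,v4,v2) [-+-] → (0.166072, -0.843928, 0.9307)–(-0.166072, -0.843928, 0.9307)  len=0.3321
  (v4,v9,v5) [+-+] → (0.703512, -0.306488, 0.9307)–(0.703512, 0.306488, 0.9307)  len=0.6130
  (v2,v4,v11) [-+-] → (-0.166072, -0.843928, 0.9307)–(-0.703512, -0.306488, 0.9307)  len=0.7601

Chained into 1 loop(s):
  loop 1: 8 segments, perimeter = 4.9305
Total perimeter = 4.930

loops=1 perimeter=4.930


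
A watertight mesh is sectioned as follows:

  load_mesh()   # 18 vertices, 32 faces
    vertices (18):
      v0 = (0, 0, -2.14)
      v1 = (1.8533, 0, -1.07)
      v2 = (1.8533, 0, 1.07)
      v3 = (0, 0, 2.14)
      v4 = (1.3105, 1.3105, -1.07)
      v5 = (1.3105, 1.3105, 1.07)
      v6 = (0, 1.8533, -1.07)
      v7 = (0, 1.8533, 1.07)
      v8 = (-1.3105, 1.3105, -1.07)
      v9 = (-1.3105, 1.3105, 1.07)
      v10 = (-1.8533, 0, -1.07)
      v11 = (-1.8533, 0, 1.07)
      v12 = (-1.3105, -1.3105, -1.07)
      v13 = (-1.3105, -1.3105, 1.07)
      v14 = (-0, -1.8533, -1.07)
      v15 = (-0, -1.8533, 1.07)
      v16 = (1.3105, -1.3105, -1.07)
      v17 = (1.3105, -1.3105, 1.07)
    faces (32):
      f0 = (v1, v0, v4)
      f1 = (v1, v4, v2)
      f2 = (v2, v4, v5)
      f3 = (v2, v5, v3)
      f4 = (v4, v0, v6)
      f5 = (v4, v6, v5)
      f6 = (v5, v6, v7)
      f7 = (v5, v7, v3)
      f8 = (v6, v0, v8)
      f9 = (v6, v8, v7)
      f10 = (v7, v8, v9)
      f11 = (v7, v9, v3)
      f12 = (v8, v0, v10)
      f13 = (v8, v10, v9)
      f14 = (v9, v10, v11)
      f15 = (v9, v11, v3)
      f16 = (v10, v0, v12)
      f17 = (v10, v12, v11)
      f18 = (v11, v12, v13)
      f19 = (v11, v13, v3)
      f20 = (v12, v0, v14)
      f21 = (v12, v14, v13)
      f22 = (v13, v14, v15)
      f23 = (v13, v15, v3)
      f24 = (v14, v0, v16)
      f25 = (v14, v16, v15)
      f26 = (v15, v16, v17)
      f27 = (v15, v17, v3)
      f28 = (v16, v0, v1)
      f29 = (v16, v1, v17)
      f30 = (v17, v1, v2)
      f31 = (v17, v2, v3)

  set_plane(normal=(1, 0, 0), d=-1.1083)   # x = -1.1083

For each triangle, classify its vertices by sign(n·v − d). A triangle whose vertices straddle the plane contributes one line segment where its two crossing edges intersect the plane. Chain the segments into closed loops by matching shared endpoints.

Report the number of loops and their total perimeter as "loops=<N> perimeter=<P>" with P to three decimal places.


loops=1 perimeter=10.159

Straddling triangles (12 of 32):
  (v6,v0,v8) [++-] → (-1.1083, 1.1083, -1.23509)–(-1.1083, 1.39425, -1.07)  len=0.3302
  (v6,v8,v7) [+-+] → (-1.1083, 1.39425, -1.07)–(-1.1083, 1.39425, -0.739815)  len=0.3302
  (v7,v8,v9) [+--] → (-1.1083, 1.39425, -0.739815)–(-1.1083, 1.39425, 1.07)  len=1.8098
  (v7,v9,v3) [+-+] → (-1.1083, 1.39425, 1.07)–(-1.1083, 1.1083, 1.23509)  len=0.3302
  (v8,v0,v10) [-+-] → (-1.1083, 1.1083, -1.23509)–(-1.1083, 0, -1.50012)  len=1.1395
  (v9,v11,v3) [--+] → (-1.1083, 0, 1.50012)–(-1.1083, 1.1083, 1.23509)  len=1.1395
  (v10,v0,v12) [-+-] → (-1.1083, 0, -1.50012)–(-1.1083, -1.1083, -1.23509)  len=1.1395
  (v11,v13,v3) [--+] → (-1.1083, -1.1083, 1.23509)–(-1.1083, 0, 1.50012)  len=1.1395
  (v12,v0,v14) [-++] → (-1.1083, -1.1083, -1.23509)–(-1.1083, -1.39425, -1.07)  len=0.3302
  (v12,v14,v13) [-+-] → (-1.1083, -1.39425, -1.07)–(-1.1083, -1.39425, 0.739815)  len=1.8098
  (v13,v14,v15) [-++] → (-1.1083, -1.39425, 0.739815)–(-1.1083, -1.39425, 1.07)  len=0.3302
  (v13,v15,v3) [-++] → (-1.1083, -1.39425, 1.07)–(-1.1083, -1.1083, 1.23509)  len=0.3302

Chained into 1 loop(s):
  loop 1: 12 segments, perimeter = 10.1589
Total perimeter = 10.159


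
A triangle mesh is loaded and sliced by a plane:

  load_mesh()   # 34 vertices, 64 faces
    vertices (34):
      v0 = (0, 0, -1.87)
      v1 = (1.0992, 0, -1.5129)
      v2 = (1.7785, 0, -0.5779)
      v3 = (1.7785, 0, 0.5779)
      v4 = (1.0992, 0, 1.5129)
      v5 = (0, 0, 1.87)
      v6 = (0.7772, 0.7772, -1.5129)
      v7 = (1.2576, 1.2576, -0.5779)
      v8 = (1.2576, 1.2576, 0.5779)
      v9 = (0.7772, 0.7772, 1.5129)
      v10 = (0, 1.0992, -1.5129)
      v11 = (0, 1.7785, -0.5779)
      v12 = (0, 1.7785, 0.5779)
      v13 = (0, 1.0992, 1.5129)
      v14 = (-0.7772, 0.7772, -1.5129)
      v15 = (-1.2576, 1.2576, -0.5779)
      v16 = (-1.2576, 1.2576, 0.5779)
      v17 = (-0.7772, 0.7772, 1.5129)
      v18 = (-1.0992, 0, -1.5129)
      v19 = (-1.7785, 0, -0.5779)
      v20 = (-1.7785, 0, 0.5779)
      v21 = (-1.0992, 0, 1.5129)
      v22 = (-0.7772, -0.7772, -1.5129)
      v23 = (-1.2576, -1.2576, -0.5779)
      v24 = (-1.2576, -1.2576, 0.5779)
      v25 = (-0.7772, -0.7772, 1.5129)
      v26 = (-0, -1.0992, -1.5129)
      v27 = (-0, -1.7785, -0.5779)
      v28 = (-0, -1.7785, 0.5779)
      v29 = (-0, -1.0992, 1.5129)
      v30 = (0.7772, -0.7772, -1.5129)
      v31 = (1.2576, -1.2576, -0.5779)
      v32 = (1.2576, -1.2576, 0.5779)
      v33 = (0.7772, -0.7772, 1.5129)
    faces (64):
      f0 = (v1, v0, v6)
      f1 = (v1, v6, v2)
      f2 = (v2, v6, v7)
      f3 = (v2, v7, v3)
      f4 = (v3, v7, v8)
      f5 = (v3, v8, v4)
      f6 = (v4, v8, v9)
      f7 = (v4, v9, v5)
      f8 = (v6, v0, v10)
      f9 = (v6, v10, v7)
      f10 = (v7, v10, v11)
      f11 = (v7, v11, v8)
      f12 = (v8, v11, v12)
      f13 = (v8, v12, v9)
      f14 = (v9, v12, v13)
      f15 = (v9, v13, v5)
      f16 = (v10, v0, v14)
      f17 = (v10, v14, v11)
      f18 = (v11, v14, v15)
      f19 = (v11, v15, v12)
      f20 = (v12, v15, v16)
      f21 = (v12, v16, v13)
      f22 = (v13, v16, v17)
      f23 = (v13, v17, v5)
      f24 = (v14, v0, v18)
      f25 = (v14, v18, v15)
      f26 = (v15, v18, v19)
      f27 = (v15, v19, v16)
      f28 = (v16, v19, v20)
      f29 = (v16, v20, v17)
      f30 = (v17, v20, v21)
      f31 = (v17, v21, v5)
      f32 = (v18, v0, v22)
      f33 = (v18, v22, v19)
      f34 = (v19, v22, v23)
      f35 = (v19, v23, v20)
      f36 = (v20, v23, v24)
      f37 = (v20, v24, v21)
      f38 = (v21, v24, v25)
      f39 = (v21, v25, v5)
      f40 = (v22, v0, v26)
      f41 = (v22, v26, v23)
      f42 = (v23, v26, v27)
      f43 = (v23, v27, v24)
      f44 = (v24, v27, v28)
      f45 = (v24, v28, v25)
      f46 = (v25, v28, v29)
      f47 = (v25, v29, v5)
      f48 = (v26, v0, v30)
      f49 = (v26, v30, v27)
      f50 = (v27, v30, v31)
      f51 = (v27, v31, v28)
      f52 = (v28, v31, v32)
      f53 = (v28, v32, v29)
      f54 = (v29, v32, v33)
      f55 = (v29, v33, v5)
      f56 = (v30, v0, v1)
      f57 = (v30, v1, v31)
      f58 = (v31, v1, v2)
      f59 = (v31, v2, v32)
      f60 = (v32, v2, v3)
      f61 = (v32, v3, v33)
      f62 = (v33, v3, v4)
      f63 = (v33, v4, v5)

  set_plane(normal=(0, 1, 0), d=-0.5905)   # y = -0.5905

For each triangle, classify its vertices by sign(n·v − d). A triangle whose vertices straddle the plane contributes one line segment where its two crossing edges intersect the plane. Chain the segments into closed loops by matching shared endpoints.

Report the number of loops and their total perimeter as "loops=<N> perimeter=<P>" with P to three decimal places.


loops=1 perimeter=10.428

Straddling triangles (20 of 64):
  (v18,v0,v22) [++-] → (-0.5905, -0.5905, -1.59868)–(-0.854551, -0.5905, -1.5129)  len=0.2776
  (v18,v22,v19) [+-+] → (-0.854551, -0.5905, -1.5129)–(-1.01773, -0.5905, -1.28829)  len=0.2776
  (v19,v22,v23) [+--] → (-1.01773, -0.5905, -1.28829)–(-1.53391, -0.5905, -0.5779)  len=0.8781
  (v19,v23,v20) [+-+] → (-1.53391, -0.5905, -0.5779)–(-1.53391, -0.5905, 0.0351997)  len=0.6131
  (v20,v23,v24) [+--] → (-1.53391, -0.5905, 0.0351997)–(-1.53391, -0.5905, 0.5779)  len=0.5427
  (v20,v24,v21) [+-+] → (-1.53391, -0.5905, 0.5779)–(-1.17358, -0.5905, 1.07388)  len=0.6131
  (v21,v24,v25) [+--] → (-1.17358, -0.5905, 1.07388)–(-0.854551, -0.5905, 1.5129)  len=0.5427
  (v21,v25,v5) [+-+] → (-0.854551, -0.5905, 1.5129)–(-0.5905, -0.5905, 1.59868)  len=0.2776
  (v22,v0,v26) [-+-] → (-0.5905, -0.5905, -1.59868)–(0, -0.5905, -1.67816)  len=0.5958
  (v25,v29,v5) [--+] → (0, -0.5905, 1.67816)–(-0.5905, -0.5905, 1.59868)  len=0.5958
  (v26,v0,v30) [-+-] → (0, -0.5905, -1.67816)–(0.5905, -0.5905, -1.59868)  len=0.5958
  (v29,v33,v5) [--+] → (0.5905, -0.5905, 1.59868)–(0, -0.5905, 1.67816)  len=0.5958
  (v30,v0,v1) [-++] → (0.5905, -0.5905, -1.59868)–(0.854551, -0.5905, -1.5129)  len=0.2776
  (v30,v1,v31) [-+-] → (0.854551, -0.5905, -1.5129)–(1.17358, -0.5905, -1.07388)  len=0.5427
  (v31,v1,v2) [-++] → (1.17358, -0.5905, -1.07388)–(1.53391, -0.5905, -0.5779)  len=0.6131
  (v31,v2,v32) [-+-] → (1.53391, -0.5905, -0.5779)–(1.53391, -0.5905, -0.0351997)  len=0.5427
  (v32,v2,v3) [-++] → (1.53391, -0.5905, -0.0351997)–(1.53391, -0.5905, 0.5779)  len=0.6131
  (v32,v3,v33) [-+-] → (1.53391, -0.5905, 0.5779)–(1.01773, -0.5905, 1.28829)  len=0.8781
  (v33,v3,v4) [-++] → (1.01773, -0.5905, 1.28829)–(0.854551, -0.5905, 1.5129)  len=0.2776
  (v33,v4,v5) [-++] → (0.854551, -0.5905, 1.5129)–(0.5905, -0.5905, 1.59868)  len=0.2776

Chained into 1 loop(s):
  loop 1: 20 segments, perimeter = 10.4284
Total perimeter = 10.428


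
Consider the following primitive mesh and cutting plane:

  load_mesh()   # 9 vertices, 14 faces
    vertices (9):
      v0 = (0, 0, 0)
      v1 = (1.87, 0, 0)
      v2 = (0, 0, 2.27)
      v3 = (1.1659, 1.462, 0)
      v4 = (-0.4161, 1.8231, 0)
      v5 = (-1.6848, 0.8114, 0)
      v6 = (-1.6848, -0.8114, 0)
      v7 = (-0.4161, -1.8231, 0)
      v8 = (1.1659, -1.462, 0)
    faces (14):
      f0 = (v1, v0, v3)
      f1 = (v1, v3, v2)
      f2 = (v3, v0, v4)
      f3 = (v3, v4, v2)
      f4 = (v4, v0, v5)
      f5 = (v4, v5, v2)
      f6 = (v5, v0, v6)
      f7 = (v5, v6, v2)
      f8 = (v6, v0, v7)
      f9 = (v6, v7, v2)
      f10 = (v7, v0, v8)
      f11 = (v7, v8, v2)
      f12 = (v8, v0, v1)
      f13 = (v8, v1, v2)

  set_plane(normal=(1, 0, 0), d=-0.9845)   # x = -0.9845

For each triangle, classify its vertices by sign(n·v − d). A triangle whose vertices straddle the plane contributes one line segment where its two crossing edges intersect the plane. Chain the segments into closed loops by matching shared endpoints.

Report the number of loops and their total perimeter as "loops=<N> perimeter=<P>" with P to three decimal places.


Straddling triangles (6 of 14):
  (v4,v0,v5) [++-] → (-0.9845, 0.474135, 0)–(-0.9845, 1.36984, 0)  len=0.8957
  (v4,v5,v2) [+-+] → (-0.9845, 1.36984, 0)–(-0.9845, 0.474135, 0.943543)  len=1.3010
  (v5,v0,v6) [-+-] → (-0.9845, 0.474135, 0)–(-0.9845, -0.474135, 0)  len=0.9483
  (v5,v6,v2) [--+] → (-0.9845, -0.474135, 0.943543)–(-0.9845, 0.474135, 0.943543)  len=0.9483
  (v6,v0,v7) [-++] → (-0.9845, -0.474135, 0)–(-0.9845, -1.36984, 0)  len=0.8957
  (v6,v7,v2) [-++] → (-0.9845, -1.36984, 0)–(-0.9845, -0.474135, 0.943543)  len=1.3010

Chained into 1 loop(s):
  loop 1: 6 segments, perimeter = 6.2899
Total perimeter = 6.290

loops=1 perimeter=6.290


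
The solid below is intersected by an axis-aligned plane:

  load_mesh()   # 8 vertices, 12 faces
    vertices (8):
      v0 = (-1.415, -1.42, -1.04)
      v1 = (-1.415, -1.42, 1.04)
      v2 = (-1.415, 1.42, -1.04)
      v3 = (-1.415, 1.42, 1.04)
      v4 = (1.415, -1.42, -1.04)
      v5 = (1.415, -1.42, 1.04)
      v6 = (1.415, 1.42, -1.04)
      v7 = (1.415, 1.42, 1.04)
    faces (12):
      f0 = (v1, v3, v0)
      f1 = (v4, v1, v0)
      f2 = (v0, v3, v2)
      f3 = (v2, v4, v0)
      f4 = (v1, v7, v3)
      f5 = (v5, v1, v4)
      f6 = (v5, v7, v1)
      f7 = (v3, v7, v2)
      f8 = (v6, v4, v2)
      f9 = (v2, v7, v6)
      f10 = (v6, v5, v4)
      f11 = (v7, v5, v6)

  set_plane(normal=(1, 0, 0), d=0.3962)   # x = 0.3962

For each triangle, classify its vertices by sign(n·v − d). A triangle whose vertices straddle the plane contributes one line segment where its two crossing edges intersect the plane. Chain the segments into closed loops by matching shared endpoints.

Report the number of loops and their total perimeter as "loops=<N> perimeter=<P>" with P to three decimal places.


loops=1 perimeter=9.840

Straddling triangles (8 of 12):
  (v4,v1,v0) [+--] → (0.3962, -1.42, -0.2912)–(0.3962, -1.42, -1.04)  len=0.7488
  (v2,v4,v0) [-+-] → (0.3962, -0.3976, -1.04)–(0.3962, -1.42, -1.04)  len=1.0224
  (v1,v7,v3) [-+-] → (0.3962, 0.3976, 1.04)–(0.3962, 1.42, 1.04)  len=1.0224
  (v5,v1,v4) [+-+] → (0.3962, -1.42, 1.04)–(0.3962, -1.42, -0.2912)  len=1.3312
  (v5,v7,v1) [++-] → (0.3962, 0.3976, 1.04)–(0.3962, -1.42, 1.04)  len=1.8176
  (v3,v7,v2) [-+-] → (0.3962, 1.42, 1.04)–(0.3962, 1.42, 0.2912)  len=0.7488
  (v6,v4,v2) [++-] → (0.3962, -0.3976, -1.04)–(0.3962, 1.42, -1.04)  len=1.8176
  (v2,v7,v6) [-++] → (0.3962, 1.42, 0.2912)–(0.3962, 1.42, -1.04)  len=1.3312

Chained into 1 loop(s):
  loop 1: 8 segments, perimeter = 9.8400
Total perimeter = 9.840


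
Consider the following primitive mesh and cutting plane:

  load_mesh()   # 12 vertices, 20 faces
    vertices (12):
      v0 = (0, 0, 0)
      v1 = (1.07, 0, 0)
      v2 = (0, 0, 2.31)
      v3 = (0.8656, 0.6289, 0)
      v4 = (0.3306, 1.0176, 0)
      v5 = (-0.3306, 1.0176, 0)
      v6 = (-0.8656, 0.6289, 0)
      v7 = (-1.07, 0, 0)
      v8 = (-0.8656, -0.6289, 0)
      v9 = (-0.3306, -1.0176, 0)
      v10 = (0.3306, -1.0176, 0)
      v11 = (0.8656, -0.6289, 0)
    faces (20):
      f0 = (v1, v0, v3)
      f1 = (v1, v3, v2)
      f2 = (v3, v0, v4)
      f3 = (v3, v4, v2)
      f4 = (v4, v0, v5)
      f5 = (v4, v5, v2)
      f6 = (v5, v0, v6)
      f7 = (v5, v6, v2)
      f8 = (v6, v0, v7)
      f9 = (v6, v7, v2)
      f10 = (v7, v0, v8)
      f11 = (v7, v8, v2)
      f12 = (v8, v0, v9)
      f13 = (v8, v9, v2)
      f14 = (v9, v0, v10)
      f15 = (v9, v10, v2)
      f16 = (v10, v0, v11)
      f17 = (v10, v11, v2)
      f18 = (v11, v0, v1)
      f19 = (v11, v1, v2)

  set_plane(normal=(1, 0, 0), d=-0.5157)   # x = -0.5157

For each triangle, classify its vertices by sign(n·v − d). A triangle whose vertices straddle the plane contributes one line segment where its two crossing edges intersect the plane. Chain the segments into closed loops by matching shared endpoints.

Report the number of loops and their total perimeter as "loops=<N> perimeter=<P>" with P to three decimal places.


Straddling triangles (8 of 20):
  (v5,v0,v6) [++-] → (-0.5157, 0.374681, 0)–(-0.5157, 0.883117, 0)  len=0.5084
  (v5,v6,v2) [+-+] → (-0.5157, 0.883117, 0)–(-0.5157, 0.374681, 0.933767)  len=1.0632
  (v6,v0,v7) [-+-] → (-0.5157, 0.374681, 0)–(-0.5157, 0, 0)  len=0.3747
  (v6,v7,v2) [--+] → (-0.5157, 0, 1.19667)–(-0.5157, 0.374681, 0.933767)  len=0.4577
  (v7,v0,v8) [-+-] → (-0.5157, 0, 0)–(-0.5157, -0.374681, 0)  len=0.3747
  (v7,v8,v2) [--+] → (-0.5157, -0.374681, 0.933767)–(-0.5157, 0, 1.19667)  len=0.4577
  (v8,v0,v9) [-++] → (-0.5157, -0.374681, 0)–(-0.5157, -0.883117, 0)  len=0.5084
  (v8,v9,v2) [-++] → (-0.5157, -0.883117, 0)–(-0.5157, -0.374681, 0.933767)  len=1.0632

Chained into 1 loop(s):
  loop 1: 8 segments, perimeter = 4.8081
Total perimeter = 4.808

loops=1 perimeter=4.808


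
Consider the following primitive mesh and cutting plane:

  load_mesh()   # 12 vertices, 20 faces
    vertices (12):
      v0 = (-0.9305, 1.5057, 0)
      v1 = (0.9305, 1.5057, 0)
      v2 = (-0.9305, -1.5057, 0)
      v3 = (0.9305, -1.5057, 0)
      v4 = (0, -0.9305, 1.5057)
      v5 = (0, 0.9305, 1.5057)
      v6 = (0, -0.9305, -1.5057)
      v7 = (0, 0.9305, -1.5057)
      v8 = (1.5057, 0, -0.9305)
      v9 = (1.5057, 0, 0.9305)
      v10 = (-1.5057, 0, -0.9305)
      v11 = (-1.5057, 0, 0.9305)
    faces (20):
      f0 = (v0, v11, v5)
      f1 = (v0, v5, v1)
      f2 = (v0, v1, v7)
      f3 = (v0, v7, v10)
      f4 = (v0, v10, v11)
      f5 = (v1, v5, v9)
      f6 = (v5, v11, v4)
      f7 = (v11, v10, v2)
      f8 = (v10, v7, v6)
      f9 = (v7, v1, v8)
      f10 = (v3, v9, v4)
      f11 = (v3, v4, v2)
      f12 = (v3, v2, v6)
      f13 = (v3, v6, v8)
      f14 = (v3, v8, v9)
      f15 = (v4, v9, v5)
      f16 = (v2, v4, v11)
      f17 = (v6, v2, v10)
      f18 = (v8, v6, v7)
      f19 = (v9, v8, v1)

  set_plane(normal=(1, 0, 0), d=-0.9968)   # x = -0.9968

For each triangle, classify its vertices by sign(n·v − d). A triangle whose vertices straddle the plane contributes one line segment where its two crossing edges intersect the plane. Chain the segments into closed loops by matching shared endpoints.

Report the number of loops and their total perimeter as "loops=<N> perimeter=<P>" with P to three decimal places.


Straddling triangles (8 of 20):
  (v0,v11,v5) [+-+] → (-0.9968, 1.33215, 0.107253)–(-0.9968, 0.314493, 1.12491)  len=1.4392
  (v0,v7,v10) [++-] → (-0.9968, 0.314493, -1.12491)–(-0.9968, 1.33215, -0.107253)  len=1.4392
  (v0,v10,v11) [+--] → (-0.9968, 1.33215, -0.107253)–(-0.9968, 1.33215, 0.107253)  len=0.2145
  (v5,v11,v4) [+-+] → (-0.9968, 0.314493, 1.12491)–(-0.9968, -0.314493, 1.12491)  len=0.6290
  (v11,v10,v2) [--+] → (-0.9968, -1.33215, -0.107253)–(-0.9968, -1.33215, 0.107253)  len=0.2145
  (v10,v7,v6) [-++] → (-0.9968, 0.314493, -1.12491)–(-0.9968, -0.314493, -1.12491)  len=0.6290
  (v2,v4,v11) [++-] → (-0.9968, -0.314493, 1.12491)–(-0.9968, -1.33215, 0.107253)  len=1.4392
  (v6,v2,v10) [++-] → (-0.9968, -1.33215, -0.107253)–(-0.9968, -0.314493, -1.12491)  len=1.4392

Chained into 1 loop(s):
  loop 1: 8 segments, perimeter = 7.4437
Total perimeter = 7.444

loops=1 perimeter=7.444


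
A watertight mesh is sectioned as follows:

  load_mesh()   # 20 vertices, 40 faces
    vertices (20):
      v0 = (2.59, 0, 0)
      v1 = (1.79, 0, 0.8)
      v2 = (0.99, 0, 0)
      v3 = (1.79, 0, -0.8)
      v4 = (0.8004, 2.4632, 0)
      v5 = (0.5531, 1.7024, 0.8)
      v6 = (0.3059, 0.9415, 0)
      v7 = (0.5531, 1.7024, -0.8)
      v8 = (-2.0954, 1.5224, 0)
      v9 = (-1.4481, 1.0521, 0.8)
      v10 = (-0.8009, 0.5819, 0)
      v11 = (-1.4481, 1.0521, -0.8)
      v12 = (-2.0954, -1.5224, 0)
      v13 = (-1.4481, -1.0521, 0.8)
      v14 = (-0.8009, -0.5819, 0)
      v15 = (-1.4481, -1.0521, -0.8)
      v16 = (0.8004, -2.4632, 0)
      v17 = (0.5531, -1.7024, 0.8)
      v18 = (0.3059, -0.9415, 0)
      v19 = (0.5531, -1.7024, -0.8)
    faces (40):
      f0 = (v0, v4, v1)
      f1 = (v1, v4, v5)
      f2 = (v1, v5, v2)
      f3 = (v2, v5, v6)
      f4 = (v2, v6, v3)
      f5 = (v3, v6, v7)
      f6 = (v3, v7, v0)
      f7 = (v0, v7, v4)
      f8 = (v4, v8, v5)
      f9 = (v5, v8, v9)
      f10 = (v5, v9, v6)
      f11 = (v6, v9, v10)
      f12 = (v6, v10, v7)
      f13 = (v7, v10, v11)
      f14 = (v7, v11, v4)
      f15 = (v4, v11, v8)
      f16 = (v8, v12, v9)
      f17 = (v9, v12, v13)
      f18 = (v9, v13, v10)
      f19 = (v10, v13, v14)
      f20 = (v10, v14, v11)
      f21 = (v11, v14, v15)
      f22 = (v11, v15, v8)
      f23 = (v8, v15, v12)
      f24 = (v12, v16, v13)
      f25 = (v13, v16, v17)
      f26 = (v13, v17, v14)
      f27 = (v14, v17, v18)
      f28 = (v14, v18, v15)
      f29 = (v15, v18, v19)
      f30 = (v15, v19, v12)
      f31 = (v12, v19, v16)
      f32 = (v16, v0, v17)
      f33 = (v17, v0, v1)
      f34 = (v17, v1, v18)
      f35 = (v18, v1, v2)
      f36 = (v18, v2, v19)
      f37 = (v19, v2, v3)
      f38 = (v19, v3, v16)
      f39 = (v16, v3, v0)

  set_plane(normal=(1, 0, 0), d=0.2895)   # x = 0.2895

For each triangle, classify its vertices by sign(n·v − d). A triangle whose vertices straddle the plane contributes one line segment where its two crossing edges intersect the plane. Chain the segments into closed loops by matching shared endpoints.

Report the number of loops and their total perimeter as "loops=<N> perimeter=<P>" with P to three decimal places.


Straddling triangles (16 of 40):
  (v4,v8,v5) [+-+] → (0.2895, 2.29722, 0)–(0.2895, 1.68448, 0.720378)  len=0.9457
  (v5,v8,v9) [+--] → (0.2895, 1.68448, 0.720378)–(0.2895, 1.61674, 0.8)  len=0.1045
  (v5,v9,v6) [+-+] → (0.2895, 1.61674, 0.8)–(0.2895, 0.942534, 0.00748005)  len=1.0405
  (v6,v9,v10) [+--] → (0.2895, 0.942534, 0.00748005)–(0.2895, 0.936172, 0)  len=0.0098
  (v6,v10,v7) [+-+] → (0.2895, 0.936172, 0)–(0.2895, 1.48426, -0.644254)  len=0.8459
  (v7,v10,v11) [+--] → (0.2895, 1.48426, -0.644254)–(0.2895, 1.61674, -0.8)  len=0.2045
  (v7,v11,v4) [+-+] → (0.2895, 1.61674, -0.8)–(0.2895, 2.14257, -0.181775)  len=0.8116
  (v4,v11,v8) [+--] → (0.2895, 2.14257, -0.181775)–(0.2895, 2.29722, 0)  len=0.2387
  (v12,v16,v13) [-+-] → (0.2895, -2.29722, 0)–(0.2895, -2.14257, 0.181775)  len=0.2387
  (v13,v16,v17) [-++] → (0.2895, -2.14257, 0.181775)–(0.2895, -1.61674, 0.8)  len=0.8116
  (v13,v17,v14) [-+-] → (0.2895, -1.61674, 0.8)–(0.2895, -1.48426, 0.644254)  len=0.2045
  (v14,v17,v18) [-++] → (0.2895, -1.48426, 0.644254)–(0.2895, -0.936172, 0)  len=0.8459
  (v14,v18,v15) [-+-] → (0.2895, -0.936172, 0)–(0.2895, -0.942534, -0.00748005)  len=0.0098
  (v15,v18,v19) [-++] → (0.2895, -0.942534, -0.00748005)–(0.2895, -1.61674, -0.8)  len=1.0405
  (v15,v19,v12) [-+-] → (0.2895, -1.61674, -0.8)–(0.2895, -1.68448, -0.720378)  len=0.1045
  (v12,v19,v16) [-++] → (0.2895, -1.68448, -0.720378)–(0.2895, -2.29722, 0)  len=0.9457

Chained into 2 loop(s):
  loop 1: 8 segments, perimeter = 4.2012
  loop 2: 8 segments, perimeter = 4.2012
Total perimeter = 8.402

loops=2 perimeter=8.402


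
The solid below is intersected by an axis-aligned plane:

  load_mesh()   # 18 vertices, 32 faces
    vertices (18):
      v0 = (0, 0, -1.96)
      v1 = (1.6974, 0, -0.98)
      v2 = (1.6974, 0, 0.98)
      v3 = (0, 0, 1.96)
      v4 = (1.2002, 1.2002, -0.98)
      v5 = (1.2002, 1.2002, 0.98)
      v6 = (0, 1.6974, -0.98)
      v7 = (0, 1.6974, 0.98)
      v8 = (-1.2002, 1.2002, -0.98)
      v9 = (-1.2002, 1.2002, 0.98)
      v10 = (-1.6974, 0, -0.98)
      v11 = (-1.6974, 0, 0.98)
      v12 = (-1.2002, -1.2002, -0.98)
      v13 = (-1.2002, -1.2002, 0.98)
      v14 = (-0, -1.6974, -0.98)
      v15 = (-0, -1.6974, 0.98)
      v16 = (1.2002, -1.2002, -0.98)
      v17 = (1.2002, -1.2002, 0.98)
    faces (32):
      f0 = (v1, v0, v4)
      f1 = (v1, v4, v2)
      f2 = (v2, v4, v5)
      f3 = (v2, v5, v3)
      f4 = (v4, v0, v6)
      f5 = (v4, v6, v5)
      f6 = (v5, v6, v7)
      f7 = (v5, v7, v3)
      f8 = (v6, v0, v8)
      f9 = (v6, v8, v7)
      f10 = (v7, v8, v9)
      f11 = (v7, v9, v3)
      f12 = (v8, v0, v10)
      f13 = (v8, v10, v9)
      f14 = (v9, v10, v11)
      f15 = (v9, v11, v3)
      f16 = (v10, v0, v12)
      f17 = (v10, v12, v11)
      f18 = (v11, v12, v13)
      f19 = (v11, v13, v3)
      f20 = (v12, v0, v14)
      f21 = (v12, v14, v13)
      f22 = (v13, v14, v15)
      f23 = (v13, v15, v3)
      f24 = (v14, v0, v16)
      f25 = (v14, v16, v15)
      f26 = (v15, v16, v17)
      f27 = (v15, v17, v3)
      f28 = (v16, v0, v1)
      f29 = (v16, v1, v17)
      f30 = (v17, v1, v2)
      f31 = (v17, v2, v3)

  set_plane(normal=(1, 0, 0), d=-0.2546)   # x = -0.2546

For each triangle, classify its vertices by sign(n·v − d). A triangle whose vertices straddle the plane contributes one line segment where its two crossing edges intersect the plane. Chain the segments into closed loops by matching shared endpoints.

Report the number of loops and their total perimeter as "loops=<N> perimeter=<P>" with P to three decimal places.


Straddling triangles (12 of 32):
  (v6,v0,v8) [++-] → (-0.2546, 0.2546, -1.75211)–(-0.2546, 1.59193, -0.98)  len=1.5442
  (v6,v8,v7) [+-+] → (-0.2546, 1.59193, -0.98)–(-0.2546, 1.59193, 0.564223)  len=1.5442
  (v7,v8,v9) [+--] → (-0.2546, 1.59193, 0.564223)–(-0.2546, 1.59193, 0.98)  len=0.4158
  (v7,v9,v3) [+-+] → (-0.2546, 1.59193, 0.98)–(-0.2546, 0.2546, 1.75211)  len=1.5442
  (v8,v0,v10) [-+-] → (-0.2546, 0.2546, -1.75211)–(-0.2546, 0, -1.81301)  len=0.2618
  (v9,v11,v3) [--+] → (-0.2546, 0, 1.81301)–(-0.2546, 0.2546, 1.75211)  len=0.2618
  (v10,v0,v12) [-+-] → (-0.2546, 0, -1.81301)–(-0.2546, -0.2546, -1.75211)  len=0.2618
  (v11,v13,v3) [--+] → (-0.2546, -0.2546, 1.75211)–(-0.2546, 0, 1.81301)  len=0.2618
  (v12,v0,v14) [-++] → (-0.2546, -0.2546, -1.75211)–(-0.2546, -1.59193, -0.98)  len=1.5442
  (v12,v14,v13) [-+-] → (-0.2546, -1.59193, -0.98)–(-0.2546, -1.59193, -0.564223)  len=0.4158
  (v13,v14,v15) [-++] → (-0.2546, -1.59193, -0.564223)–(-0.2546, -1.59193, 0.98)  len=1.5442
  (v13,v15,v3) [-++] → (-0.2546, -1.59193, 0.98)–(-0.2546, -0.2546, 1.75211)  len=1.5442

Chained into 1 loop(s):
  loop 1: 12 segments, perimeter = 11.1440
Total perimeter = 11.144

loops=1 perimeter=11.144


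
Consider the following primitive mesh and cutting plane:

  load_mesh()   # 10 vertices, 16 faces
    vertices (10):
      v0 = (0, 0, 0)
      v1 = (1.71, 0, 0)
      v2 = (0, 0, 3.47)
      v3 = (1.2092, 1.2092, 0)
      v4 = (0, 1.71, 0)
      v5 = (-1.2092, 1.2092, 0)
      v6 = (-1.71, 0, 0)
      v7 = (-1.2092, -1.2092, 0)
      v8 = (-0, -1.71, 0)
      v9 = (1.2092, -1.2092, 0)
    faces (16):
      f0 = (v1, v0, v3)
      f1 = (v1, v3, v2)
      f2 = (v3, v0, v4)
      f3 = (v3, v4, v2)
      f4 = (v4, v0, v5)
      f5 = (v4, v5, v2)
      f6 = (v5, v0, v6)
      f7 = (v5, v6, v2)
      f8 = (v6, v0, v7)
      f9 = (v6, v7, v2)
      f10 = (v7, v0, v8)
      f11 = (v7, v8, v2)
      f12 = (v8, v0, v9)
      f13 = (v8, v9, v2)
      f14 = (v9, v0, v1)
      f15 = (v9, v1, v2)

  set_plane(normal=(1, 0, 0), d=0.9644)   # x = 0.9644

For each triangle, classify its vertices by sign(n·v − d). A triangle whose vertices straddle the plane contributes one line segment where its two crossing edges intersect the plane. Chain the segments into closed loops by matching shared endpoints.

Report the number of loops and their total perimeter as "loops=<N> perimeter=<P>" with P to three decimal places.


loops=1 perimeter=6.707

Straddling triangles (8 of 16):
  (v1,v0,v3) [+-+] → (0.9644, 0, 0)–(0.9644, 0.9644, 0)  len=0.9644
  (v1,v3,v2) [++-] → (0.9644, 0.9644, 0.702494)–(0.9644, 0, 1.513)  len=1.2598
  (v3,v0,v4) [+--] → (0.9644, 0.9644, 0)–(0.9644, 1.31059, 0)  len=0.3462
  (v3,v4,v2) [+--] → (0.9644, 1.31059, 0)–(0.9644, 0.9644, 0.702494)  len=0.7832
  (v8,v0,v9) [--+] → (0.9644, -0.9644, 0)–(0.9644, -1.31059, 0)  len=0.3462
  (v8,v9,v2) [-+-] → (0.9644, -1.31059, 0)–(0.9644, -0.9644, 0.702494)  len=0.7832
  (v9,v0,v1) [+-+] → (0.9644, -0.9644, 0)–(0.9644, 0, 0)  len=0.9644
  (v9,v1,v2) [++-] → (0.9644, 0, 1.513)–(0.9644, -0.9644, 0.702494)  len=1.2598

Chained into 1 loop(s):
  loop 1: 8 segments, perimeter = 6.7070
Total perimeter = 6.707


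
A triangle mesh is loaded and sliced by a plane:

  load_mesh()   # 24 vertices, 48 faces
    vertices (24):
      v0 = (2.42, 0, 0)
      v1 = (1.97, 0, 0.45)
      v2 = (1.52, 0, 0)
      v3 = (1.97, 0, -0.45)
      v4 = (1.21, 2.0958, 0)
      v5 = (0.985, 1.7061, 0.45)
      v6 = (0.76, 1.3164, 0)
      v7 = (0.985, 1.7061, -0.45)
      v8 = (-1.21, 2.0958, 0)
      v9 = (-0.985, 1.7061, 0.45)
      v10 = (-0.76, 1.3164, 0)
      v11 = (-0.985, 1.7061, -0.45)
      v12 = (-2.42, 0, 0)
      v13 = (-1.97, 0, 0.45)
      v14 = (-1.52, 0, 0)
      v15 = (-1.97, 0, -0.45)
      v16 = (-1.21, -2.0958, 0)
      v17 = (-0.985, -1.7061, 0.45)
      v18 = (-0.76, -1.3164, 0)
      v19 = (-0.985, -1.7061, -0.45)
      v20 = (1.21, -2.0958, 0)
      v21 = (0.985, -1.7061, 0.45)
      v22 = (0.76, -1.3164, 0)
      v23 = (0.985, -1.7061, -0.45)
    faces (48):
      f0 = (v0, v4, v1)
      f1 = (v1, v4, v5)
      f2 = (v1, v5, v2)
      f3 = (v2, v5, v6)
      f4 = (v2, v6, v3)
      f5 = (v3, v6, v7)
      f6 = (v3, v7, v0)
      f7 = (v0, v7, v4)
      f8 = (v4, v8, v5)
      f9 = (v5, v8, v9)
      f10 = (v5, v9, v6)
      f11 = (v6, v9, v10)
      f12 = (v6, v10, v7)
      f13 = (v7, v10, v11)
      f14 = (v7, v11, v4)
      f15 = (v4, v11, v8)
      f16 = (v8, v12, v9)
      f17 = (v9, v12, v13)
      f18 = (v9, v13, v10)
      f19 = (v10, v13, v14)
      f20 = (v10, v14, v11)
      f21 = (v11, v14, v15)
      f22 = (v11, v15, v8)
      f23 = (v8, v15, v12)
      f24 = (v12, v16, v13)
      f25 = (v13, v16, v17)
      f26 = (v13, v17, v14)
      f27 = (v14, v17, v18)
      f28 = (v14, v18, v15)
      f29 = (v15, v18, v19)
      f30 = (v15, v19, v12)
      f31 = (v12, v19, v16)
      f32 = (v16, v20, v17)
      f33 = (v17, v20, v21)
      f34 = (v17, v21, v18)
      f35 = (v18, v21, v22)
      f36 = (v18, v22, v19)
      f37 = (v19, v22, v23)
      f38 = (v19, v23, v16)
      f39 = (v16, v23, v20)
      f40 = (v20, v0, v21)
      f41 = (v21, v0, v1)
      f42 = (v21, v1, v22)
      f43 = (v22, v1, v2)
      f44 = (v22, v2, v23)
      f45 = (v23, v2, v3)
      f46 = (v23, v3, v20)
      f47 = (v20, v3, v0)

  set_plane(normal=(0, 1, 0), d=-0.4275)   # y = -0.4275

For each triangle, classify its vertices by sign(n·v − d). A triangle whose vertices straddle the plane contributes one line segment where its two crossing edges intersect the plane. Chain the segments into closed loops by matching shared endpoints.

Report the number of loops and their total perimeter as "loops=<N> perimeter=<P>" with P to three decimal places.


Straddling triangles (16 of 48):
  (v12,v16,v13) [+-+] → (-2.17318, -0.4275, 0)–(-1.81498, -0.4275, 0.358209)  len=0.5066
  (v13,v16,v17) [+--] → (-1.81498, -0.4275, 0.358209)–(-1.72319, -0.4275, 0.45)  len=0.1298
  (v13,v17,v14) [+-+] → (-1.72319, -0.4275, 0.45)–(-1.38594, -0.4275, 0.112757)  len=0.4769
  (v14,v17,v18) [+--] → (-1.38594, -0.4275, 0.112757)–(-1.27319, -0.4275, 0)  len=0.1595
  (v14,v18,v15) [+-+] → (-1.27319, -0.4275, 0)–(-1.57705, -0.4275, -0.303863)  len=0.4297
  (v15,v18,v19) [+--] → (-1.57705, -0.4275, -0.303863)–(-1.72319, -0.4275, -0.45)  len=0.2067
  (v15,v19,v12) [+-+] → (-1.72319, -0.4275, -0.45)–(-2.06043, -0.4275, -0.112757)  len=0.4769
  (v12,v19,v16) [+--] → (-2.06043, -0.4275, -0.112757)–(-2.17318, -0.4275, 0)  len=0.1595
  (v20,v0,v21) [-+-] → (2.17318, -0.4275, 0)–(2.06043, -0.4275, 0.112757)  len=0.1595
  (v21,v0,v1) [-++] → (2.06043, -0.4275, 0.112757)–(1.72319, -0.4275, 0.45)  len=0.4769
  (v21,v1,v22) [-+-] → (1.72319, -0.4275, 0.45)–(1.57705, -0.4275, 0.303863)  len=0.2067
  (v22,v1,v2) [-++] → (1.57705, -0.4275, 0.303863)–(1.27319, -0.4275, 0)  len=0.4297
  (v22,v2,v23) [-+-] → (1.27319, -0.4275, 0)–(1.38594, -0.4275, -0.112757)  len=0.1595
  (v23,v2,v3) [-++] → (1.38594, -0.4275, -0.112757)–(1.72319, -0.4275, -0.45)  len=0.4769
  (v23,v3,v20) [-+-] → (1.72319, -0.4275, -0.45)–(1.81498, -0.4275, -0.358209)  len=0.1298
  (v20,v3,v0) [-++] → (1.81498, -0.4275, -0.358209)–(2.17318, -0.4275, 0)  len=0.5066

Chained into 2 loop(s):
  loop 1: 8 segments, perimeter = 2.5456
  loop 2: 8 segments, perimeter = 2.5456
Total perimeter = 5.091

loops=2 perimeter=5.091


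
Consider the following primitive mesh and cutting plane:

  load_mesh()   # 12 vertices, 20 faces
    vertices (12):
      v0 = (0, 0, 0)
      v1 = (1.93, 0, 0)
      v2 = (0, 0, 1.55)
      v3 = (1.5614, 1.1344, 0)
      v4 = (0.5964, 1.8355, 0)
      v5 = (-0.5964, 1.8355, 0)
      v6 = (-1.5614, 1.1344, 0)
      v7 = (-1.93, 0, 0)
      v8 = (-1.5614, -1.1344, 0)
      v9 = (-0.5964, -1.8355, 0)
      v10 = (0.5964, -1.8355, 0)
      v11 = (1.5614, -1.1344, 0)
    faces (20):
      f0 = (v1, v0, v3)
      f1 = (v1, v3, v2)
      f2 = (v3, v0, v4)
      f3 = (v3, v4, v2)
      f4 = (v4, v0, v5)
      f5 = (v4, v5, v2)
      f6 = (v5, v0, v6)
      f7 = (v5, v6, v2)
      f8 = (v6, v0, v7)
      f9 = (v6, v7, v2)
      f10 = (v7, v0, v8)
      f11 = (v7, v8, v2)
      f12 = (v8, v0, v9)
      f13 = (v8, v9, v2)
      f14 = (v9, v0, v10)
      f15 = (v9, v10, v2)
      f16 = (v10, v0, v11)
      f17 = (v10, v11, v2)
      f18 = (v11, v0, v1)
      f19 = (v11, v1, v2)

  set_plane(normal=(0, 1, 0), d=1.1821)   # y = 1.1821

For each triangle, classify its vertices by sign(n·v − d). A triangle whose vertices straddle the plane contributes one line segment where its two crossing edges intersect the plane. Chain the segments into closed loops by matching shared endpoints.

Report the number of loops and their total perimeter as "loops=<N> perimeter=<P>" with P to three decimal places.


loops=1 perimeter=6.242

Straddling triangles (6 of 20):
  (v3,v0,v4) [--+] → (0.384094, 1.1821, 0)–(1.49575, 1.1821, 0)  len=1.1117
  (v3,v4,v2) [-+-] → (1.49575, 1.1821, 0)–(0.384094, 1.1821, 0.551768)  len=1.2411
  (v4,v0,v5) [+-+] → (0.384094, 1.1821, 0)–(-0.384094, 1.1821, 0)  len=0.7682
  (v4,v5,v2) [++-] → (-0.384094, 1.1821, 0.551768)–(0.384094, 1.1821, 0.551768)  len=0.7682
  (v5,v0,v6) [+--] → (-0.384094, 1.1821, 0)–(-1.49575, 1.1821, 0)  len=1.1117
  (v5,v6,v2) [+--] → (-1.49575, 1.1821, 0)–(-0.384094, 1.1821, 0.551768)  len=1.2411

Chained into 1 loop(s):
  loop 1: 6 segments, perimeter = 6.2418
Total perimeter = 6.242


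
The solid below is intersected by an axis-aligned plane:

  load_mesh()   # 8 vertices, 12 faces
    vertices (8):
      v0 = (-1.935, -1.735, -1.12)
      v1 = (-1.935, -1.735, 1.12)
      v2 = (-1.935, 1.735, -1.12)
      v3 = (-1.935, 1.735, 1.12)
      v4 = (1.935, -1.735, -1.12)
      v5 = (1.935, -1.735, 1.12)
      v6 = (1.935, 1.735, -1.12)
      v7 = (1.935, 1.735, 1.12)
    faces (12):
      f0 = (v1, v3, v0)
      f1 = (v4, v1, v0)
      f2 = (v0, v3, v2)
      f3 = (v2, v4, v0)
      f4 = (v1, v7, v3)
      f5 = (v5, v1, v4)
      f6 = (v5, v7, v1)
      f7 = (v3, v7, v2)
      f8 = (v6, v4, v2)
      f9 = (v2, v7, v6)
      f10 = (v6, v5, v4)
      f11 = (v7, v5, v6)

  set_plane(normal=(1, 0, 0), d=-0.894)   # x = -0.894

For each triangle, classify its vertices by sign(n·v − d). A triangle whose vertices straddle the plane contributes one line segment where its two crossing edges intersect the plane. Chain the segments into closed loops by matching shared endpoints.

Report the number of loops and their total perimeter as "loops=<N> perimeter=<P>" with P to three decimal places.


loops=1 perimeter=11.420

Straddling triangles (8 of 12):
  (v4,v1,v0) [+--] → (-0.894, -1.735, 0.517457)–(-0.894, -1.735, -1.12)  len=1.6375
  (v2,v4,v0) [-+-] → (-0.894, 0.801597, -1.12)–(-0.894, -1.735, -1.12)  len=2.5366
  (v1,v7,v3) [-+-] → (-0.894, -0.801597, 1.12)–(-0.894, 1.735, 1.12)  len=2.5366
  (v5,v1,v4) [+-+] → (-0.894, -1.735, 1.12)–(-0.894, -1.735, 0.517457)  len=0.6025
  (v5,v7,v1) [++-] → (-0.894, -0.801597, 1.12)–(-0.894, -1.735, 1.12)  len=0.9334
  (v3,v7,v2) [-+-] → (-0.894, 1.735, 1.12)–(-0.894, 1.735, -0.517457)  len=1.6375
  (v6,v4,v2) [++-] → (-0.894, 0.801597, -1.12)–(-0.894, 1.735, -1.12)  len=0.9334
  (v2,v7,v6) [-++] → (-0.894, 1.735, -0.517457)–(-0.894, 1.735, -1.12)  len=0.6025

Chained into 1 loop(s):
  loop 1: 8 segments, perimeter = 11.4200
Total perimeter = 11.420


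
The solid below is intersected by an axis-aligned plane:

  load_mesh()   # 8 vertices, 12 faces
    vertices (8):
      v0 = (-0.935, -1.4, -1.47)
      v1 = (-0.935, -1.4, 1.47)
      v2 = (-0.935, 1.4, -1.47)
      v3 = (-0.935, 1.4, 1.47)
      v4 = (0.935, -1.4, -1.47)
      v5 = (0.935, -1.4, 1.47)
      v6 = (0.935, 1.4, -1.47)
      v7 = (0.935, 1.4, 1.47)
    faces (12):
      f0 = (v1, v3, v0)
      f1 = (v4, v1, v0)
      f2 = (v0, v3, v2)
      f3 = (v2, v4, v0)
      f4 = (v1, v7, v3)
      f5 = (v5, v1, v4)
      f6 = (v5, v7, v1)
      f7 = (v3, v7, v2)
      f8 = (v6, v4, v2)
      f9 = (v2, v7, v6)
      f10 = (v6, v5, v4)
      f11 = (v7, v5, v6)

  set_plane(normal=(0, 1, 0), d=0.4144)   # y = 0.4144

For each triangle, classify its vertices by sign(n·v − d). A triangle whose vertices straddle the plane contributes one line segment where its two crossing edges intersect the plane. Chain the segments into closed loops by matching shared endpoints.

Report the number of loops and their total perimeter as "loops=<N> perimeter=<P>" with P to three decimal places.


loops=1 perimeter=9.620

Straddling triangles (8 of 12):
  (v1,v3,v0) [-+-] → (-0.935, 0.4144, 1.47)–(-0.935, 0.4144, 0.43512)  len=1.0349
  (v0,v3,v2) [-++] → (-0.935, 0.4144, 0.43512)–(-0.935, 0.4144, -1.47)  len=1.9051
  (v2,v4,v0) [+--] → (-0.27676, 0.4144, -1.47)–(-0.935, 0.4144, -1.47)  len=0.6582
  (v1,v7,v3) [-++] → (0.27676, 0.4144, 1.47)–(-0.935, 0.4144, 1.47)  len=1.2118
  (v5,v7,v1) [-+-] → (0.935, 0.4144, 1.47)–(0.27676, 0.4144, 1.47)  len=0.6582
  (v6,v4,v2) [+-+] → (0.935, 0.4144, -1.47)–(-0.27676, 0.4144, -1.47)  len=1.2118
  (v6,v5,v4) [+--] → (0.935, 0.4144, -0.43512)–(0.935, 0.4144, -1.47)  len=1.0349
  (v7,v5,v6) [+-+] → (0.935, 0.4144, 1.47)–(0.935, 0.4144, -0.43512)  len=1.9051

Chained into 1 loop(s):
  loop 1: 8 segments, perimeter = 9.6200
Total perimeter = 9.620
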